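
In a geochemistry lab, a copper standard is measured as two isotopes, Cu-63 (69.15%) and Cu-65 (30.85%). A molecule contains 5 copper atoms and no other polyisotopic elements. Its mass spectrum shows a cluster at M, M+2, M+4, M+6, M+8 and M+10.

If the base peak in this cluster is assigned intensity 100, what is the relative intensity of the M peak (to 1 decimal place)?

(0.6915 + 0.3085)^5 gives M 0.1581, M+2 0.3527, M+4 0.3147, M+6 0.1404, M+8 0.0313, M+10 0.0028; the largest is M+2.
P(M+2) = C(5,1) × 0.6915^4 × 0.3085^1 = 5 × 0.2286487 × 0.3085 = 0.352691 (base)
P(M) = C(5,0) × 0.6915^5 × 0.3085^0 = 1 × 0.15811058 × 1.0000 = 0.158111
Relative intensity = 0.158111 / 0.352691 × 100 = 44.8

44.8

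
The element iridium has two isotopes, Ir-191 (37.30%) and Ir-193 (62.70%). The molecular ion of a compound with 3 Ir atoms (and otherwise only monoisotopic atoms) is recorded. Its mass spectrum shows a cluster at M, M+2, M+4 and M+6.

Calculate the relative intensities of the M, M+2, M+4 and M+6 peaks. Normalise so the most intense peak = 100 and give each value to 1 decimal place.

Each Ir atom is independently Ir-191 (p = 0.3730) or Ir-193 (q = 0.6270); the cluster is the binomial expansion (p + q)^3.
P(M) = 0.3730^3 = 0.051895
P(M+2) = 3 × 0.3730^2 × 0.6270^1 = 0.261702
P(M+4) = 3 × 0.3730^1 × 0.6270^2 = 0.439911
P(M+6) = 0.6270^3 = 0.246492
The M+4 peak is largest (0.439911); scaling to 100 gives 11.8 : 59.5 : 100.0 : 56.0.

11.8 : 59.5 : 100.0 : 56.0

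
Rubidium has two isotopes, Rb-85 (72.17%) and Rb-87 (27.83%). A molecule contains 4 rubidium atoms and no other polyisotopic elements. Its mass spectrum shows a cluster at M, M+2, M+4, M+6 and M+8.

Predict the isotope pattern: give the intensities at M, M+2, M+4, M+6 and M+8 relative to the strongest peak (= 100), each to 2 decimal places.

The 4 Rb atoms are independent, so intensities follow the terms of (0.7217 + 0.2783)^4.
P(M) = 0.7217^4 = 0.271286
P(M+2) = 4 × 0.7217^3 × 0.2783^1 = 0.418450
P(M+4) = 6 × 0.7217^2 × 0.2783^2 = 0.242042
P(M+6) = 4 × 0.7217^1 × 0.2783^3 = 0.062224
P(M+8) = 0.2783^4 = 0.005999
The M+2 peak is largest (0.418450); scaling to 100 gives 64.83 : 100.00 : 57.84 : 14.87 : 1.43.

64.83 : 100.00 : 57.84 : 14.87 : 1.43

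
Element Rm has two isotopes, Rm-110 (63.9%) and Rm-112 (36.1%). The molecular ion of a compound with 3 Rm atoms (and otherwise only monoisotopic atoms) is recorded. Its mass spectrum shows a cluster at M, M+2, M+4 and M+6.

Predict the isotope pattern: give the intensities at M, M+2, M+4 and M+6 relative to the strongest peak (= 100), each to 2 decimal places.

59.00 : 100.00 : 56.49 : 10.64

The 3 Rm atoms are independent, so intensities follow the terms of (0.639 + 0.361)^3.
P(M) = 0.639^3 = 0.260917
P(M+2) = 3 × 0.639^2 × 0.361^1 = 0.442212
P(M+4) = 3 × 0.639^1 × 0.361^2 = 0.249825
P(M+6) = 0.361^3 = 0.047046
The M+2 peak is largest (0.442212); scaling to 100 gives 59.00 : 100.00 : 56.49 : 10.64.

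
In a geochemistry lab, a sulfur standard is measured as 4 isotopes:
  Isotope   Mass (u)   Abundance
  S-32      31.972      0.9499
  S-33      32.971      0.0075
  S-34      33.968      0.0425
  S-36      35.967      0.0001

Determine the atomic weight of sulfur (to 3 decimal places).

Weight each isotope mass by its fractional abundance: 0.9499 × 31.972 + 0.0075 × 32.971 + 0.0425 × 33.968 + 0.0001 × 35.967
= 30.3702 + 0.2473 + 1.4436 + 0.0036 = 32.0647 u

32.065 u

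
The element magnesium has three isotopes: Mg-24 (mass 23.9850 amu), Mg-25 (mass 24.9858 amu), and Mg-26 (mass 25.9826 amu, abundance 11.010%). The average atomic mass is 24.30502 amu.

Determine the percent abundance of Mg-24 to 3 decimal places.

The remaining 88.990% is split between Mg-24 (fraction x) and Mg-25 (fraction 0.88990 − x).
Substituting: 23.9850x + 24.9858(0.88990 − x) = 21.44433574
(23.9850 − 24.9858)x = -0.79052768  ⇒  x = 0.78990, y = 0.10000
Mg-24: 78.990%, Mg-25: 10.000%.

78.990%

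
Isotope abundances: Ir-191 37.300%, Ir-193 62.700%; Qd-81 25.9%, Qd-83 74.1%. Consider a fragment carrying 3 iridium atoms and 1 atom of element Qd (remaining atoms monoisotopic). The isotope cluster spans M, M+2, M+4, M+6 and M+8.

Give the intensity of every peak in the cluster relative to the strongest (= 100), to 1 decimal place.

3.4 : 27.3 : 79.0 : 100.0 : 46.9

Iridium pattern (n=3): 0.05189512 : 0.26170165 : 0.43991135 : 0.24649188
Element Qd pattern (n=1): 0.2590 : 0.7410
Convolve the two distributions (both contribute in 2-u steps):
  M: 0.05189512×0.2590 = 0.013441
  M+2: 0.05189512×0.7410 + 0.26170165×0.2590 = 0.106235
  M+4: 0.26170165×0.7410 + 0.43991135×0.2590 = 0.307858
  M+6: 0.43991135×0.7410 + 0.24649188×0.2590 = 0.389816
  M+8: 0.24649188×0.7410 = 0.182650
Scale to base peak (0.389816) = 100: 3.4 : 27.3 : 79.0 : 100.0 : 46.9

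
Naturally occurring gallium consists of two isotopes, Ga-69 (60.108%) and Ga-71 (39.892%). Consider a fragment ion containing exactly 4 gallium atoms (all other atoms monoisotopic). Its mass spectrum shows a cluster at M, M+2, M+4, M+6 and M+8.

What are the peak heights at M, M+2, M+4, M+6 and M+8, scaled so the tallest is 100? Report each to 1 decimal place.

37.7 : 100.0 : 99.6 : 44.0 : 7.3

Each Ga atom is independently Ga-69 (p = 0.60108) or Ga-71 (q = 0.39892); the cluster is the binomial expansion (p + q)^4.
P(M) = 0.60108^4 = 0.130536
P(M+2) = 4 × 0.60108^3 × 0.39892^1 = 0.346531
P(M+4) = 6 × 0.60108^2 × 0.39892^2 = 0.344975
P(M+6) = 4 × 0.60108^1 × 0.39892^3 = 0.152633
P(M+8) = 0.39892^4 = 0.025325
The M+2 peak is largest (0.346531); scaling to 100 gives 37.7 : 100.0 : 99.6 : 44.0 : 7.3.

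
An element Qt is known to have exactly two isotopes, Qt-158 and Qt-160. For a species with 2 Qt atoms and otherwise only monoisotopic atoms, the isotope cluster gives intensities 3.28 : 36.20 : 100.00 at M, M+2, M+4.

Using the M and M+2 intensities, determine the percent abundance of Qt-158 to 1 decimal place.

15.3%

Let p = fractional abundance of Qt-158. I(M+2)/I(M) = [C(2,1)·p^1·(1−p)] / p^2 = 2·(1−p)/p = 36.20/3.28 = 11.0366
(1−p)/p = 11.0366/2 = 5.5183  ⇒  p = 1/(1 + 5.5183) = 0.1534
Qt-158: 15.3%, Qt-160: 84.7%.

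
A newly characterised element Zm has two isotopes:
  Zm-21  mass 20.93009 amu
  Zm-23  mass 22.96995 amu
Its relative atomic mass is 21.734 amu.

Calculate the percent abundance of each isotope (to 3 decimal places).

With x = fraction of Zm-21 (so Zm-23 is 1 − x):
20.93009·x + 22.96995·(1 − x) = 21.734
(20.93009 − 22.96995)·x = 21.734 − 22.96995
x = -1.23595 / -2.03986 = 0.60590 → 60.590% Zm-21, 39.410% Zm-23.

Zm-21: 60.590%, Zm-23: 39.410%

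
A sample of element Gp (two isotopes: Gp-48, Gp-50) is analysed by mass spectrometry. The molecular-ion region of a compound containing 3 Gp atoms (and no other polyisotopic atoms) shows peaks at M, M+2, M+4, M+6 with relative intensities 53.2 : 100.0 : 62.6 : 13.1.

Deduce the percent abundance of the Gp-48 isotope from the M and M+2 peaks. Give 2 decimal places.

Let p = fractional abundance of Gp-48. I(M+2)/I(M) = [C(3,1)·p^2·(1−p)] / p^3 = 3·(1−p)/p = 100.0/53.2 = 1.8797
(1−p)/p = 1.8797/3 = 0.6266  ⇒  p = 1/(1 + 0.6266) = 0.6148
Gp-48: 61.48%, Gp-50: 38.52%.

61.48%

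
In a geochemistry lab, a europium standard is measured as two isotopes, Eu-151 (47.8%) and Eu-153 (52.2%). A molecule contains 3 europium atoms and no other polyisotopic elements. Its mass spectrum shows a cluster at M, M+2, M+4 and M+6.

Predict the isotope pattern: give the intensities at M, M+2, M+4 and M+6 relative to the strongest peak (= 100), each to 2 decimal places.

27.95 : 91.57 : 100.00 : 36.40

The 3 Eu atoms are independent, so intensities follow the terms of (0.478 + 0.522)^3.
P(M) = 0.478^3 = 0.109215
P(M+2) = 3 × 0.478^2 × 0.522^1 = 0.357806
P(M+4) = 3 × 0.478^1 × 0.522^2 = 0.390742
P(M+6) = 0.522^3 = 0.142237
The M+4 peak is largest (0.390742); scaling to 100 gives 27.95 : 91.57 : 100.00 : 36.40.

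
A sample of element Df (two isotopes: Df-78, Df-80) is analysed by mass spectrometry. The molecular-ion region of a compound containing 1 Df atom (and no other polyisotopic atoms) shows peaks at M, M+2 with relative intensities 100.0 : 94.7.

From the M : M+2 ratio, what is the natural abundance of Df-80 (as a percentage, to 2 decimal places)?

48.64%

If p is the fraction of Df that is Df-78, then I(M+2)/I(M) = [C(1,1)·p^0·(1−p)] / p^1 = 1·(1−p)/p = 94.7/100.0 = 0.9470
(1−p)/p = 0.9470/1 = 0.9470  ⇒  p = 1/(1 + 0.9470) = 0.5136
Df-78: 51.36%, Df-80: 48.64%.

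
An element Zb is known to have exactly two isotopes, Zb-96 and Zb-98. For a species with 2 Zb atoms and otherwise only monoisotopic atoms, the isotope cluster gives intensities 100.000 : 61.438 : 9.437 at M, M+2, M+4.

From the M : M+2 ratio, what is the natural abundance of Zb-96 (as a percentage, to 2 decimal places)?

76.50%

Write p for the Zb-96 fraction. I(M+2)/I(M) = [C(2,1)·p^1·(1−p)] / p^2 = 2·(1−p)/p = 61.438/100.000 = 0.6144
(1−p)/p = 0.6144/2 = 0.3072  ⇒  p = 1/(1 + 0.3072) = 0.7650
Zb-96: 76.50%, Zb-98: 23.50%.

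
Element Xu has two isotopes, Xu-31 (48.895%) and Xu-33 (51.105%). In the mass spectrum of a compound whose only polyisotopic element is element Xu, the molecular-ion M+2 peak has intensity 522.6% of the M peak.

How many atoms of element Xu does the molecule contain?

The M+2/M ratio from n Xu atoms is n · q/p = n · 0.51105/0.48895.
n = 5.226 × 0.48895/0.51105 = 5.00 ≈ 5

5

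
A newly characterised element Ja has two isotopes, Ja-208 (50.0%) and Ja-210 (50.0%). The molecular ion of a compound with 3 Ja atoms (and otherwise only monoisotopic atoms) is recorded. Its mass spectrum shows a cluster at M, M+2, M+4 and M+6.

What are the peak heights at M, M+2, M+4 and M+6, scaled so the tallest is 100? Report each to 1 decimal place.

33.3 : 100.0 : 100.0 : 33.3

The 3 Ja atoms are independent, so intensities follow the terms of (0.500 + 0.500)^3.
P(M) = 0.500^3 = 0.125000
P(M+2) = 3 × 0.500^2 × 0.500^1 = 0.375000
P(M+4) = 3 × 0.500^1 × 0.500^2 = 0.375000
P(M+6) = 0.500^3 = 0.125000
The M+2 peak is largest (0.375000); scaling to 100 gives 33.3 : 100.0 : 100.0 : 33.3.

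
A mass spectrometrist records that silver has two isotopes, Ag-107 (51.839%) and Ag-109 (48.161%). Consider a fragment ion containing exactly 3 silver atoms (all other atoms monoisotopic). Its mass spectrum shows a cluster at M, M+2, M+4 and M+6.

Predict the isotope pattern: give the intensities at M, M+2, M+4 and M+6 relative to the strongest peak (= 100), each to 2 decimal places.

Expanding (0.51839 + 0.48161)^3:
P(M) = 0.51839^3 = 0.139306
P(M+2) = 3 × 0.51839^2 × 0.48161^1 = 0.388267
P(M+4) = 3 × 0.51839^1 × 0.48161^2 = 0.360719
P(M+6) = 0.48161^3 = 0.111709
The M+2 peak is largest (0.388267); scaling to 100 gives 35.88 : 100.00 : 92.90 : 28.77.

35.88 : 100.00 : 92.90 : 28.77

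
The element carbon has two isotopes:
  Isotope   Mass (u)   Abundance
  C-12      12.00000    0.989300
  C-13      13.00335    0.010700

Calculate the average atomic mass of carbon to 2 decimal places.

12.01 u

Ar = Σ fᵢ·mᵢ = 0.989300 × 12.00000 + 0.010700 × 13.00335
= 11.871600 + 0.139136 = 12.010736 u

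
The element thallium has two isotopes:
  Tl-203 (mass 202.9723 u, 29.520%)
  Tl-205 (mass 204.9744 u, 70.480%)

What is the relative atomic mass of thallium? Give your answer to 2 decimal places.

Ar = Σ fᵢ·mᵢ = 0.29520 × 202.9723 + 0.70480 × 204.9744
= 59.91742 + 144.46596 = 204.38338 u

204.38 u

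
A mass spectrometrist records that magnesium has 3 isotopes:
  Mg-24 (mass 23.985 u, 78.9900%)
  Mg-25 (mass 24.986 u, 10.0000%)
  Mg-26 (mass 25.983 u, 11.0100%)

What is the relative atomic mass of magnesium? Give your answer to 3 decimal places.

Average mass = Σ (abundance × isotope mass) = 0.789900 × 23.985 + 0.100000 × 24.986 + 0.110100 × 25.983
= 18.9458 + 2.4986 + 2.8607 = 24.3051 u

24.305 u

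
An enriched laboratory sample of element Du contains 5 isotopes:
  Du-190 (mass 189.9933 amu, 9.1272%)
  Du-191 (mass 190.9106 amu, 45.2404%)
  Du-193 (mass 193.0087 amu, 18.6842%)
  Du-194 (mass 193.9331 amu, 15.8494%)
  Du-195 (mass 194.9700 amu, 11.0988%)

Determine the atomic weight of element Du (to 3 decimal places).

192.148 amu

The abundance-weighted mean is 0.091272 × 189.9933 + 0.452404 × 190.9106 + 0.186842 × 193.0087 + 0.158494 × 193.9331 + 0.110988 × 194.9700
= 17.34107 + 86.36872 + 36.06213 + 30.73723 + 21.63933 = 192.14848 amu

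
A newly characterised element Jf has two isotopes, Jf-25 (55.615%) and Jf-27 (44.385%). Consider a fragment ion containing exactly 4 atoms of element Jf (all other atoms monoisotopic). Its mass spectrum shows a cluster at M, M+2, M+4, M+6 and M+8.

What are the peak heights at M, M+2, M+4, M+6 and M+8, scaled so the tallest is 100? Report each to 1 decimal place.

26.2 : 83.5 : 100.0 : 53.2 : 10.6

Each Jf atom is independently Jf-25 (p = 0.55615) or Jf-27 (q = 0.44385); the cluster is the binomial expansion (p + q)^4.
P(M) = 0.55615^4 = 0.095668
P(M+2) = 4 × 0.55615^3 × 0.44385^1 = 0.305402
P(M+4) = 6 × 0.55615^2 × 0.44385^2 = 0.365601
P(M+6) = 4 × 0.55615^1 × 0.44385^3 = 0.194518
P(M+8) = 0.44385^4 = 0.038810
The M+4 peak is largest (0.365601); scaling to 100 gives 26.2 : 83.5 : 100.0 : 53.2 : 10.6.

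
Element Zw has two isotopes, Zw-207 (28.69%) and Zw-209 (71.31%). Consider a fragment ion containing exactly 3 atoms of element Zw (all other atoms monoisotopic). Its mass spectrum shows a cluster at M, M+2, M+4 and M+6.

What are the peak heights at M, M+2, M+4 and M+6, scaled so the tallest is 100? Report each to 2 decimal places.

5.40 : 40.23 : 100.00 : 82.85

The 3 Zw atoms are independent, so intensities follow the terms of (0.2869 + 0.7131)^3.
P(M) = 0.2869^3 = 0.023615
P(M+2) = 3 × 0.2869^2 × 0.7131^1 = 0.176089
P(M+4) = 3 × 0.2869^1 × 0.7131^2 = 0.437676
P(M+6) = 0.7131^3 = 0.362620
The M+4 peak is largest (0.437676); scaling to 100 gives 5.40 : 40.23 : 100.00 : 82.85.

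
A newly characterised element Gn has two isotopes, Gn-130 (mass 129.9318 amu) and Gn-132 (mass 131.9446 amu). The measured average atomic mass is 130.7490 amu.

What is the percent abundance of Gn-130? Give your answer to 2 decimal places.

59.40%

Writing the weighted mean with unknown fraction x of Gn-130:
129.9318·x + 131.9446·(1 − x) = 130.7490
(129.9318 − 131.9446)·x = 130.7490 − 131.9446
x = -1.1956 / -2.0128 = 0.59400 → 59.40% Gn-130, 40.60% Gn-132.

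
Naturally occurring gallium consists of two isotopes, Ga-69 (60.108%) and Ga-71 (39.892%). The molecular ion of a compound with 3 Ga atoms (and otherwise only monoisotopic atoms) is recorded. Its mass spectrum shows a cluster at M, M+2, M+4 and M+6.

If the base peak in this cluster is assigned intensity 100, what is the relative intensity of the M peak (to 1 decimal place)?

Term probabilities: M 0.2172, M+2 0.4324, M+4 0.2870, M+6 0.0635. Base peak = M+2.
P(M+2) = C(3,1) × 0.60108^2 × 0.39892^1 = 3 × 0.36129717 × 0.39892 = 0.432386 (base)
P(M) = C(3,0) × 0.60108^3 × 0.39892^0 = 1 × 0.2171685 × 1.0000 = 0.217169
Relative intensity = 0.217169 / 0.432386 × 100 = 50.2

50.2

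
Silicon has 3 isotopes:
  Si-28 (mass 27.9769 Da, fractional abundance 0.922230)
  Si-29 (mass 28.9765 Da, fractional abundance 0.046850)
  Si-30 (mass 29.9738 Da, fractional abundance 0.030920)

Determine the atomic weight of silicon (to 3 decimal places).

The abundance-weighted mean is 0.922230 × 27.9769 + 0.046850 × 28.9765 + 0.030920 × 29.9738
= 25.80114 + 1.35755 + 0.92679 = 28.08548 Da

28.085 Da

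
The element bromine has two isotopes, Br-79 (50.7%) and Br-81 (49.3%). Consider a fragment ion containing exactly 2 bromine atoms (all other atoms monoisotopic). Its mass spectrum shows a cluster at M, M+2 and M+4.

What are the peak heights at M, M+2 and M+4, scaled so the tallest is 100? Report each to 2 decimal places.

The 2 Br atoms are independent, so intensities follow the terms of (0.507 + 0.493)^2.
P(M) = 0.507^2 = 0.257049
P(M+2) = 2 × 0.507^1 × 0.493^1 = 0.499902
P(M+4) = 0.493^2 = 0.243049
The M+2 peak is largest (0.499902); scaling to 100 gives 51.42 : 100.00 : 48.62.

51.42 : 100.00 : 48.62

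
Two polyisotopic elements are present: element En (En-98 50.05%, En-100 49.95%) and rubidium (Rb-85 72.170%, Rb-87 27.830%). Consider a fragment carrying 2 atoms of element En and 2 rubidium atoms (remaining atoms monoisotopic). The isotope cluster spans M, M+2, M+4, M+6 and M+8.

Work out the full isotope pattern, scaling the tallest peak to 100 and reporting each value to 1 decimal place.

Element En pattern (n=2): 0.25050025 : 0.4999995 : 0.24950025
Rubidium pattern (n=2): 0.52085089 : 0.40169822 : 0.07745089
Convolve the two distributions (both contribute in 2-u steps):
  M: 0.25050025×0.52085089 = 0.130473
  M+2: 0.25050025×0.40169822 + 0.4999995×0.52085089 = 0.361051
  M+4: 0.25050025×0.07745089 + 0.4999995×0.40169822 + 0.24950025×0.52085089 = 0.350203
  M+6: 0.4999995×0.07745089 + 0.24950025×0.40169822 = 0.138949
  M+8: 0.24950025×0.07745089 = 0.019324
Scale to base peak (0.361051) = 100: 36.1 : 100.0 : 97.0 : 38.5 : 5.4

36.1 : 100.0 : 97.0 : 38.5 : 5.4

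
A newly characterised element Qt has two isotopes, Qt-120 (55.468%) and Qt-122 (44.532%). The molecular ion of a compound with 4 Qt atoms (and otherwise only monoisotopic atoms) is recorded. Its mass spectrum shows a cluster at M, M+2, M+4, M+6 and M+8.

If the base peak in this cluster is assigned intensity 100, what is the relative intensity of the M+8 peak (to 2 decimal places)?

Binomial terms of (0.55468 + 0.44532)^4: M 0.0947, M+2 0.3040, M+4 0.3661, M+6 0.1959, M+8 0.0393 → M+4 is the base peak.
P(M+4) = C(4,2) × 0.55468^2 × 0.44532^2 = 6 × 0.3076699 × 0.1983099 = 0.366084 (base)
P(M+8) = C(4,4) × 0.55468^0 × 0.44532^4 = 1 × 1.0000 × 0.03932682 = 0.039327
Relative intensity = 0.039327 / 0.366084 × 100 = 10.74

10.74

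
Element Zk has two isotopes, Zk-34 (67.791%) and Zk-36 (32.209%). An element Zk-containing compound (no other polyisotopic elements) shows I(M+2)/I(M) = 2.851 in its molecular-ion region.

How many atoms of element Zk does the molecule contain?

6

The M+2/M ratio from n Zk atoms is n · q/p = n · 0.32209/0.67791.
n = 2.851 × 0.67791/0.32209 = 6.00 ≈ 6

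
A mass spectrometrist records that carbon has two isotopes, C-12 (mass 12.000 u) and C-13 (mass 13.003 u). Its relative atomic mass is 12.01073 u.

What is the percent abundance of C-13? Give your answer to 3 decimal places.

1.070%

Writing the weighted mean with unknown fraction x of C-12:
12.000·x + 13.003·(1 − x) = 12.01073
(12.000 − 13.003)·x = 12.01073 − 13.003
x = -0.99227 / -1.003 = 0.98930 → 98.930% C-12, 1.070% C-13.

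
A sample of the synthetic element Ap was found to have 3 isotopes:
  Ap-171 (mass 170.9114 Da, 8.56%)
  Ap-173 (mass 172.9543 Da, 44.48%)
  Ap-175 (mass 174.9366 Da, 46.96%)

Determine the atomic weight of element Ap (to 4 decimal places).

173.7103 Da

The abundance-weighted mean is 0.0856 × 170.9114 + 0.4448 × 172.9543 + 0.4696 × 174.9366
= 14.63002 + 76.93007 + 82.15023 = 173.71032 Da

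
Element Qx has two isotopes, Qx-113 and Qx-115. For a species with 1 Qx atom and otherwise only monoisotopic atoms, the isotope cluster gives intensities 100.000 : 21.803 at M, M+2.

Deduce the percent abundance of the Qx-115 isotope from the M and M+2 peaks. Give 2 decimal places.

17.90%

Write p for the Qx-113 fraction. I(M+2)/I(M) = [C(1,1)·p^0·(1−p)] / p^1 = 1·(1−p)/p = 21.803/100.000 = 0.2180
(1−p)/p = 0.2180/1 = 0.2180  ⇒  p = 1/(1 + 0.2180) = 0.8210
Qx-113: 82.10%, Qx-115: 17.90%.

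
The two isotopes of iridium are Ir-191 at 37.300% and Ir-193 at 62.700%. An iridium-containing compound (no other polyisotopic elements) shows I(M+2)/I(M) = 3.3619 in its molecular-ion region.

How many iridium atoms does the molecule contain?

2

With n Ir atoms, P(M+2)/P(M) = C(n,1)·p^(n−1)q / p^n = n·q/p = n · 0.62700/0.37300.
n = 3.3619 × 0.37300/0.62700 = 2.00 ≈ 2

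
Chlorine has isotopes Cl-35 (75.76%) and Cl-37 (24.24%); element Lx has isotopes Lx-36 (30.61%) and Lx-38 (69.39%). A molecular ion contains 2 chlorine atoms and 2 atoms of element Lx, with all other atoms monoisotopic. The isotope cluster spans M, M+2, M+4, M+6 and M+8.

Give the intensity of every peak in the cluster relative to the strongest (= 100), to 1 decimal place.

Chlorine pattern (n=2): 0.57395776 : 0.36728448 : 0.05875776
Element Lx pattern (n=2): 0.09369721 : 0.42480558 : 0.48149721
Convolve the two distributions (both contribute in 2-u steps):
  M: 0.57395776×0.09369721 = 0.053778
  M+2: 0.57395776×0.42480558 + 0.36728448×0.09369721 = 0.278234
  M+4: 0.57395776×0.48149721 + 0.36728448×0.42480558 + 0.05875776×0.09369721 = 0.437889
  M+6: 0.36728448×0.48149721 + 0.05875776×0.42480558 = 0.201807
  M+8: 0.05875776×0.48149721 = 0.028292
Scale to base peak (0.437889) = 100: 12.3 : 63.5 : 100.0 : 46.1 : 6.5

12.3 : 63.5 : 100.0 : 46.1 : 6.5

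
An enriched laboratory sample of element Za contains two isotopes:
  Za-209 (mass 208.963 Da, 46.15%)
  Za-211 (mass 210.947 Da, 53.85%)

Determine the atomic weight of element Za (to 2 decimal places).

210.03 Da

Weight each isotope mass by its fractional abundance: 0.4615 × 208.963 + 0.5385 × 210.947
= 96.4364 + 113.5950 = 210.0314 Da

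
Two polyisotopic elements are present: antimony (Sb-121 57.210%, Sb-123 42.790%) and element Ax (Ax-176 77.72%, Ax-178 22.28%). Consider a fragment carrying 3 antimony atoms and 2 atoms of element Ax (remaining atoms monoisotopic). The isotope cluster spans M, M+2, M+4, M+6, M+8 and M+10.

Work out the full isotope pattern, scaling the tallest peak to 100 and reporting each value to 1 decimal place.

Antimony pattern (n=3): 0.18724742 : 0.42015297 : 0.3142518 : 0.07834781
Element Ax pattern (n=2): 0.60403984 : 0.34632032 : 0.04963984
Convolve the two distributions (both contribute in 2-u steps):
  M: 0.18724742×0.60403984 = 0.113105
  M+2: 0.18724742×0.34632032 + 0.42015297×0.60403984 = 0.318637
  M+4: 0.18724742×0.04963984 + 0.42015297×0.34632032 + 0.3142518×0.60403984 = 0.344623
  M+6: 0.42015297×0.04963984 + 0.3142518×0.34632032 + 0.07834781×0.60403984 = 0.177013
  M+8: 0.3142518×0.04963984 + 0.07834781×0.34632032 = 0.042733
  M+10: 0.07834781×0.04963984 = 0.003889
Scale to base peak (0.344623) = 100: 32.8 : 92.5 : 100.0 : 51.4 : 12.4 : 1.1

32.8 : 92.5 : 100.0 : 51.4 : 12.4 : 1.1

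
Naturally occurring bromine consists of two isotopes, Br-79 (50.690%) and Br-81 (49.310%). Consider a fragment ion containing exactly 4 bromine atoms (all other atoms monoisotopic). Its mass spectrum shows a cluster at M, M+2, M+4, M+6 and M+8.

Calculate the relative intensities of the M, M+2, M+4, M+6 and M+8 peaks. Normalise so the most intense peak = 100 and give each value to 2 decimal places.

17.61 : 68.53 : 100.00 : 64.85 : 15.77

Expanding (0.50690 + 0.49310)^4:
P(M) = 0.50690^4 = 0.066022
P(M+2) = 4 × 0.50690^3 × 0.49310^1 = 0.256899
P(M+4) = 6 × 0.50690^2 × 0.49310^2 = 0.374857
P(M+6) = 4 × 0.50690^1 × 0.49310^3 = 0.243101
P(M+8) = 0.49310^4 = 0.059121
The M+4 peak is largest (0.374857); scaling to 100 gives 17.61 : 68.53 : 100.00 : 64.85 : 15.77.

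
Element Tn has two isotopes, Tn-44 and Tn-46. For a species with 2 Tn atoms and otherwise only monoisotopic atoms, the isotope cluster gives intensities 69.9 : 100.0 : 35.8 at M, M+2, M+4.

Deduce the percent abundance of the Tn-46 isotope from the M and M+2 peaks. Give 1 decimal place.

41.7%

Let p = fractional abundance of Tn-44. I(M+2)/I(M) = [C(2,1)·p^1·(1−p)] / p^2 = 2·(1−p)/p = 100.0/69.9 = 1.4306
(1−p)/p = 1.4306/2 = 0.7153  ⇒  p = 1/(1 + 0.7153) = 0.5830
Tn-44: 58.3%, Tn-46: 41.7%.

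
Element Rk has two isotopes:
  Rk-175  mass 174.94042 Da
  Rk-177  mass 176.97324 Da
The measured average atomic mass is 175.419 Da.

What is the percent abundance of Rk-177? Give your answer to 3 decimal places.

With x = fraction of Rk-175 (so Rk-177 is 1 − x):
174.94042·x + 176.97324·(1 − x) = 175.419
(174.94042 − 176.97324)·x = 175.419 − 176.97324
x = -1.55424 / -2.03282 = 0.76457 → 76.457% Rk-175, 23.543% Rk-177.

23.543%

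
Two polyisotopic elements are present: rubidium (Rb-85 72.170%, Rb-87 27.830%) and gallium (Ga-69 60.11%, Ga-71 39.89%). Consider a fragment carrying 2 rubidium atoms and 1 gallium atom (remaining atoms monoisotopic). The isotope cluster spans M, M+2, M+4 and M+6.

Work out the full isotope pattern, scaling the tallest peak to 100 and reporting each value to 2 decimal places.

69.69 : 100.00 : 46.03 : 6.88

Rubidium pattern (n=2): 0.52085089 : 0.40169822 : 0.07745089
Gallium pattern (n=1): 0.6011 : 0.3989
Convolve the two distributions (both contribute in 2-u steps):
  M: 0.52085089×0.6011 = 0.313083
  M+2: 0.52085089×0.3989 + 0.40169822×0.6011 = 0.449228
  M+4: 0.40169822×0.3989 + 0.07745089×0.6011 = 0.206793
  M+6: 0.07745089×0.3989 = 0.030895
Scale to base peak (0.449228) = 100: 69.69 : 100.00 : 46.03 : 6.88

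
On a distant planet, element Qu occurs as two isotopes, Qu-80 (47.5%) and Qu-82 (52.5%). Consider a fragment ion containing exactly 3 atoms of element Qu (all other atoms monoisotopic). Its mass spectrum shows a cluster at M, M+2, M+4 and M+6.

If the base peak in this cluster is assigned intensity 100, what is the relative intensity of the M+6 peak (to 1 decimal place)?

36.8

Term probabilities: M 0.1072, M+2 0.3554, M+4 0.3928, M+6 0.1447. Base peak = M+4.
P(M+4) = C(3,2) × 0.475^1 × 0.525^2 = 3 × 0.4750 × 0.275625 = 0.392766 (base)
P(M+6) = C(3,3) × 0.475^0 × 0.525^3 = 1 × 1.0000 × 0.14470313 = 0.144703
Relative intensity = 0.144703 / 0.392766 × 100 = 36.8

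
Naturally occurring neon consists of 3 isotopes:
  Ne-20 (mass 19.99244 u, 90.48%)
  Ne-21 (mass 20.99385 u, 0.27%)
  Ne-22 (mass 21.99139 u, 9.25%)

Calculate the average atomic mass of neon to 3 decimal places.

Average mass = Σ (abundance × isotope mass) = 0.9048 × 19.99244 + 0.0027 × 20.99385 + 0.0925 × 21.99139
= 18.089160 + 0.056683 + 2.034204 = 20.180047 u

20.180 u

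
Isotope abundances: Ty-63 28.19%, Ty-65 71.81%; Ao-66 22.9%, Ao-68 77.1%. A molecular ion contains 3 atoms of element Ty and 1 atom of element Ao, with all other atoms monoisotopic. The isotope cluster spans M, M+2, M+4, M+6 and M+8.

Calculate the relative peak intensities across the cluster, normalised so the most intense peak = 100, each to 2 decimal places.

1.22 : 13.41 : 55.07 : 100.00 : 67.81

Element Ty pattern (n=3): 0.02240192 : 0.17119707 : 0.4361001 : 0.37030091
Element Ao pattern (n=1): 0.2290 : 0.7710
Convolve the two distributions (both contribute in 2-u steps):
  M: 0.02240192×0.2290 = 0.005130
  M+2: 0.02240192×0.7710 + 0.17119707×0.2290 = 0.056476
  M+4: 0.17119707×0.7710 + 0.4361001×0.2290 = 0.231860
  M+6: 0.4361001×0.7710 + 0.37030091×0.2290 = 0.421032
  M+8: 0.37030091×0.7710 = 0.285502
Scale to base peak (0.421032) = 100: 1.22 : 13.41 : 55.07 : 100.00 : 67.81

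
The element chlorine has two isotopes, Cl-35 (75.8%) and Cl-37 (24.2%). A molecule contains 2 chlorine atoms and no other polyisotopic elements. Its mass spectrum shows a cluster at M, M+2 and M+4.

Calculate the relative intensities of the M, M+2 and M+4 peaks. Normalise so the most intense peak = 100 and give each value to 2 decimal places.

Expanding (0.758 + 0.242)^2:
P(M) = 0.758^2 = 0.574564
P(M+2) = 2 × 0.758^1 × 0.242^1 = 0.366872
P(M+4) = 0.242^2 = 0.058564
The M peak is largest (0.574564); scaling to 100 gives 100.00 : 63.85 : 10.19.

100.00 : 63.85 : 10.19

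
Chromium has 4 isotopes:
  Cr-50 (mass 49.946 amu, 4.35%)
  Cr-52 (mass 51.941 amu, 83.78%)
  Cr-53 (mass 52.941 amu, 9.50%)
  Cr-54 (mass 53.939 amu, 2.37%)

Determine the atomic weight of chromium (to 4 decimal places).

51.9966 amu

Weight each isotope mass by its fractional abundance: 0.0435 × 49.946 + 0.8378 × 51.941 + 0.0950 × 52.941 + 0.0237 × 53.939
= 2.17265 + 43.51617 + 5.02940 + 1.27835 = 51.99657 amu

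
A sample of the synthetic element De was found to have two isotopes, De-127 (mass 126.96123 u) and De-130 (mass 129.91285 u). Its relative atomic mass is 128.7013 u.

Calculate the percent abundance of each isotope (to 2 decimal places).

Writing the weighted mean with unknown fraction x of De-127:
126.96123·x + 129.91285·(1 − x) = 128.7013
(126.96123 − 129.91285)·x = 128.7013 − 129.91285
x = -1.21155 / -2.95162 = 0.41047 → 41.05% De-127, 58.95% De-130.

De-127: 41.05%, De-130: 58.95%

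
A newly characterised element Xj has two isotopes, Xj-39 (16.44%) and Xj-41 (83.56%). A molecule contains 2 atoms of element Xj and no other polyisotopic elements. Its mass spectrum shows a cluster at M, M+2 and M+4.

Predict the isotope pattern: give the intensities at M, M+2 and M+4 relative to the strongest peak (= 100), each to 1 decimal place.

Each Xj atom is independently Xj-39 (p = 0.1644) or Xj-41 (q = 0.8356); the cluster is the binomial expansion (p + q)^2.
P(M) = 0.1644^2 = 0.027027
P(M+2) = 2 × 0.1644^1 × 0.8356^1 = 0.274745
P(M+4) = 0.8356^2 = 0.698227
The M+4 peak is largest (0.698227); scaling to 100 gives 3.9 : 39.3 : 100.0.

3.9 : 39.3 : 100.0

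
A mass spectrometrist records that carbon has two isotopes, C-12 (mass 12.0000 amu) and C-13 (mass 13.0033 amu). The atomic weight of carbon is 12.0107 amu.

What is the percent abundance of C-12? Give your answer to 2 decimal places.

98.93%

Let x be the fractional abundance of C-12; then C-13 has abundance 1 − x.
12.0000·x + 13.0033·(1 − x) = 12.0107
(12.0000 − 13.0033)·x = 12.0107 − 13.0033
x = -0.9926 / -1.0033 = 0.98934 → 98.93% C-12, 1.07% C-13.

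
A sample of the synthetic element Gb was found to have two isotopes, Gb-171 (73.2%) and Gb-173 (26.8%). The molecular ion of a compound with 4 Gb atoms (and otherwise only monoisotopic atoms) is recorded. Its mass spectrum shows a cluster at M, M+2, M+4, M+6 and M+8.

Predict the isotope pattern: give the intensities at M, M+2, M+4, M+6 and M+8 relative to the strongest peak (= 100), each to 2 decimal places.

68.28 : 100.00 : 54.92 : 13.40 : 1.23

The 4 Gb atoms are independent, so intensities follow the terms of (0.732 + 0.268)^4.
P(M) = 0.732^4 = 0.287107
P(M+2) = 4 × 0.732^3 × 0.268^1 = 0.420463
P(M+4) = 6 × 0.732^2 × 0.268^2 = 0.230910
P(M+6) = 4 × 0.732^1 × 0.268^3 = 0.056361
P(M+8) = 0.268^4 = 0.005159
The M+2 peak is largest (0.420463); scaling to 100 gives 68.28 : 100.00 : 54.92 : 13.40 : 1.23.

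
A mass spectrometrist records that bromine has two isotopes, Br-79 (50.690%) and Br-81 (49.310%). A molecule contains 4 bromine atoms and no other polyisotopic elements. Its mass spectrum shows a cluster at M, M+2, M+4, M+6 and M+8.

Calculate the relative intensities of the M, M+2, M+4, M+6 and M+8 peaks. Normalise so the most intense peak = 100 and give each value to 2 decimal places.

Each Br atom is independently Br-79 (p = 0.50690) or Br-81 (q = 0.49310); the cluster is the binomial expansion (p + q)^4.
P(M) = 0.50690^4 = 0.066022
P(M+2) = 4 × 0.50690^3 × 0.49310^1 = 0.256899
P(M+4) = 6 × 0.50690^2 × 0.49310^2 = 0.374857
P(M+6) = 4 × 0.50690^1 × 0.49310^3 = 0.243101
P(M+8) = 0.49310^4 = 0.059121
The M+4 peak is largest (0.374857); scaling to 100 gives 17.61 : 68.53 : 100.00 : 64.85 : 15.77.

17.61 : 68.53 : 100.00 : 64.85 : 15.77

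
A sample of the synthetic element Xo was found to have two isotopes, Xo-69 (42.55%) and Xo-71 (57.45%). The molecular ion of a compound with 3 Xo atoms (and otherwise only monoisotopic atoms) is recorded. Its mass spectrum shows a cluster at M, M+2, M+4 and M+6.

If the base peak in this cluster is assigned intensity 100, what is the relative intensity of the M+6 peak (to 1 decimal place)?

Binomial terms of (0.4255 + 0.5745)^3: M 0.0770, M+2 0.3120, M+4 0.4213, M+6 0.1896 → M+4 is the base peak.
P(M+4) = C(3,2) × 0.4255^1 × 0.5745^2 = 3 × 0.4255 × 0.33005025 = 0.421309 (base)
P(M+6) = C(3,3) × 0.4255^0 × 0.5745^3 = 1 × 1.0000 × 0.18961387 = 0.189614
Relative intensity = 0.189614 / 0.421309 × 100 = 45.0

45.0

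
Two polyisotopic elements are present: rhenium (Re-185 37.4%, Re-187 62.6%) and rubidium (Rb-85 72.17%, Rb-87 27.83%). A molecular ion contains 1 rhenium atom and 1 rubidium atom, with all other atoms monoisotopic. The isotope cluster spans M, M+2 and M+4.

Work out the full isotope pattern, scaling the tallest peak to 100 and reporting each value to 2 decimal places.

Rhenium pattern (n=1): 0.3740 : 0.6260
Rubidium pattern (n=1): 0.7217 : 0.2783
Convolve the two distributions (both contribute in 2-u steps):
  M: 0.3740×0.7217 = 0.269916
  M+2: 0.3740×0.2783 + 0.6260×0.7217 = 0.555868
  M+4: 0.6260×0.2783 = 0.174216
Scale to base peak (0.555868) = 100: 48.56 : 100.00 : 31.34

48.56 : 100.00 : 31.34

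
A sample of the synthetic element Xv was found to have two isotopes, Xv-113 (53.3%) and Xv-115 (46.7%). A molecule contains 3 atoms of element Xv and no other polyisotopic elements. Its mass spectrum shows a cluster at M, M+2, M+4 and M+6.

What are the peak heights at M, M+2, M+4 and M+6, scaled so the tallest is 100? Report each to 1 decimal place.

38.0 : 100.0 : 87.6 : 25.6

Each Xv atom is independently Xv-113 (p = 0.533) or Xv-115 (q = 0.467); the cluster is the binomial expansion (p + q)^3.
P(M) = 0.533^3 = 0.151419
P(M+2) = 3 × 0.533^2 × 0.467^1 = 0.398009
P(M+4) = 3 × 0.533^1 × 0.467^2 = 0.348724
P(M+6) = 0.467^3 = 0.101848
The M+2 peak is largest (0.398009); scaling to 100 gives 38.0 : 100.0 : 87.6 : 25.6.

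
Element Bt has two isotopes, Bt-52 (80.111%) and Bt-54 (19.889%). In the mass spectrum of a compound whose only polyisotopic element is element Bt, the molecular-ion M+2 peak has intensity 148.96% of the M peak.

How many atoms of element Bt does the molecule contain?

The M+2/M ratio from n Bt atoms is n · q/p = n · 0.19889/0.80111.
n = 1.4896 × 0.80111/0.19889 = 6.00 ≈ 6

6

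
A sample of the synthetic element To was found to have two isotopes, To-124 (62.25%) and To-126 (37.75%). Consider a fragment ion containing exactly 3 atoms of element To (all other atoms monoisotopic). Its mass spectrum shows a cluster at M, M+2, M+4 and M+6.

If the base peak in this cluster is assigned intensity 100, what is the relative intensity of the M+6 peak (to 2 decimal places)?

Binomial terms of (0.6225 + 0.3775)^3: M 0.2412, M+2 0.4389, M+4 0.2661, M+6 0.0538 → M+2 is the base peak.
P(M+2) = C(3,1) × 0.6225^2 × 0.3775^1 = 3 × 0.38750625 × 0.3775 = 0.438851 (base)
P(M+6) = C(3,3) × 0.6225^0 × 0.3775^3 = 1 × 1.0000 × 0.05379611 = 0.053796
Relative intensity = 0.053796 / 0.438851 × 100 = 12.26

12.26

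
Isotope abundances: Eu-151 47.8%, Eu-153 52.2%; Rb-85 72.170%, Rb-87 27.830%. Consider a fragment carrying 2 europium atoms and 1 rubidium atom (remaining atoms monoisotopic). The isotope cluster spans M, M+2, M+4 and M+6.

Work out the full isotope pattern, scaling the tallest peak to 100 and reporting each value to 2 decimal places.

Europium pattern (n=2): 0.228484 : 0.499032 : 0.272484
Rubidium pattern (n=1): 0.7217 : 0.2783
Convolve the two distributions (both contribute in 2-u steps):
  M: 0.228484×0.7217 = 0.164897
  M+2: 0.228484×0.2783 + 0.499032×0.7217 = 0.423738
  M+4: 0.499032×0.2783 + 0.272484×0.7217 = 0.335532
  M+6: 0.272484×0.2783 = 0.075832
Scale to base peak (0.423738) = 100: 38.91 : 100.00 : 79.18 : 17.90

38.91 : 100.00 : 79.18 : 17.90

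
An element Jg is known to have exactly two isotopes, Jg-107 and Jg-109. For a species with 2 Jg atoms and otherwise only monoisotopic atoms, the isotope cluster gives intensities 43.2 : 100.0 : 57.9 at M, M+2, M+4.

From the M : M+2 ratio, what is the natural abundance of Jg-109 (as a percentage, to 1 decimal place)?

Write p for the Jg-107 fraction. I(M+2)/I(M) = [C(2,1)·p^1·(1−p)] / p^2 = 2·(1−p)/p = 100.0/43.2 = 2.3148
(1−p)/p = 2.3148/2 = 1.1574  ⇒  p = 1/(1 + 1.1574) = 0.4635
Jg-107: 46.4%, Jg-109: 53.6%.

53.6%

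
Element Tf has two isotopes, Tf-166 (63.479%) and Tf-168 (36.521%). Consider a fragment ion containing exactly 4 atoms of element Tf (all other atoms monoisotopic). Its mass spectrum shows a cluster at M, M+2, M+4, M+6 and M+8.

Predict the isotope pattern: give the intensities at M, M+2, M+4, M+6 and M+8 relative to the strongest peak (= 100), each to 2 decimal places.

43.45 : 100.00 : 86.30 : 33.10 : 4.76

The 4 Tf atoms are independent, so intensities follow the terms of (0.63479 + 0.36521)^4.
P(M) = 0.63479^4 = 0.162375
P(M+2) = 4 × 0.63479^3 × 0.36521^1 = 0.373674
P(M+4) = 6 × 0.63479^2 × 0.36521^2 = 0.322476
P(M+6) = 4 × 0.63479^1 × 0.36521^3 = 0.123685
P(M+8) = 0.36521^4 = 0.017790
The M+2 peak is largest (0.373674); scaling to 100 gives 43.45 : 100.00 : 86.30 : 33.10 : 4.76.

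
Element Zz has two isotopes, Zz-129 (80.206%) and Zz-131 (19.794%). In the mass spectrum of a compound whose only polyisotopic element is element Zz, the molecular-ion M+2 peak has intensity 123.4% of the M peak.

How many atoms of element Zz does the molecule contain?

The M+2/M ratio from n Zz atoms is n · q/p = n · 0.19794/0.80206.
n = 1.234 × 0.80206/0.19794 = 5.00 ≈ 5

5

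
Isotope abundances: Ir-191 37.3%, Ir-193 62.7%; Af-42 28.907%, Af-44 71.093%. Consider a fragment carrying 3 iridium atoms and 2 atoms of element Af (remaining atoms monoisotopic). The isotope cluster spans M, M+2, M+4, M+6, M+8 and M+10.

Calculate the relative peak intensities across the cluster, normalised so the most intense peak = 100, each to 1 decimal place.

Iridium pattern (n=3): 0.05189512 : 0.26170165 : 0.43991135 : 0.24649188
Element Af pattern (n=2): 0.08356146 : 0.41101707 : 0.50542146
Convolve the two distributions (both contribute in 2-u steps):
  M: 0.05189512×0.08356146 = 0.004336
  M+2: 0.05189512×0.41101707 + 0.26170165×0.08356146 = 0.043198
  M+4: 0.05189512×0.50542146 + 0.26170165×0.41101707 + 0.43991135×0.08356146 = 0.170552
  M+6: 0.26170165×0.50542146 + 0.43991135×0.41101707 + 0.24649188×0.08356146 = 0.333678
  M+8: 0.43991135×0.50542146 + 0.24649188×0.41101707 = 0.323653
  M+10: 0.24649188×0.50542146 = 0.124582
Scale to base peak (0.333678) = 100: 1.3 : 12.9 : 51.1 : 100.0 : 97.0 : 37.3

1.3 : 12.9 : 51.1 : 100.0 : 97.0 : 37.3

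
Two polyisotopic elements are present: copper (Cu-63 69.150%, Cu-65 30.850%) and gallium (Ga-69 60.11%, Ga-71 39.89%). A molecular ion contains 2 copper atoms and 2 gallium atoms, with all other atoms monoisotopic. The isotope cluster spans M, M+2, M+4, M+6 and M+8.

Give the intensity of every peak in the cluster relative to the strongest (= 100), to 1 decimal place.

Copper pattern (n=2): 0.47817225 : 0.4266555 : 0.09517225
Gallium pattern (n=2): 0.36132121 : 0.47955758 : 0.15912121
Convolve the two distributions (both contribute in 2-u steps):
  M: 0.47817225×0.36132121 = 0.172774
  M+2: 0.47817225×0.47955758 + 0.4266555×0.36132121 = 0.383471
  M+4: 0.47817225×0.15912121 + 0.4266555×0.47955758 + 0.09517225×0.36132121 = 0.315081
  M+6: 0.4266555×0.15912121 + 0.09517225×0.47955758 = 0.113531
  M+8: 0.09517225×0.15912121 = 0.015144
Scale to base peak (0.383471) = 100: 45.1 : 100.0 : 82.2 : 29.6 : 3.9

45.1 : 100.0 : 82.2 : 29.6 : 3.9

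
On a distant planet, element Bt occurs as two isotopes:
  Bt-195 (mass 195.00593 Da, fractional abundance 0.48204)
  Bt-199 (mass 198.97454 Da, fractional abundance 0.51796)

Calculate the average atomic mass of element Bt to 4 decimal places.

Average mass = Σ (abundance × isotope mass) = 0.48204 × 195.00593 + 0.51796 × 198.97454
= 94.000658 + 103.060853 = 197.061511 Da

197.0615 Da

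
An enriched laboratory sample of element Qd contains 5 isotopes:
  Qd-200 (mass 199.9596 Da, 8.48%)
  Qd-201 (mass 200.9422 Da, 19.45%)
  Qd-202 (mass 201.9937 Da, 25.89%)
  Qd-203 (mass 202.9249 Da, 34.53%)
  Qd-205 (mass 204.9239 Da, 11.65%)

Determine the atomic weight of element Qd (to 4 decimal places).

Weight each isotope mass by its fractional abundance: 0.0848 × 199.9596 + 0.1945 × 200.9422 + 0.2589 × 201.9937 + 0.3453 × 202.9249 + 0.1165 × 204.9239
= 16.95657 + 39.08326 + 52.29617 + 70.06997 + 23.87363 = 202.27960 Da

202.2796 Da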